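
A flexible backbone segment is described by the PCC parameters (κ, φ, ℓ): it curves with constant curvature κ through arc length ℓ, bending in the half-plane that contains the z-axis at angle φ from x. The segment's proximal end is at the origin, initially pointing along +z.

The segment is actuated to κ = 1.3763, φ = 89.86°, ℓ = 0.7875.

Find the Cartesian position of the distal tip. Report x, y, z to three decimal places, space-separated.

θ = κ·ℓ = 1.3763 × 0.7875 = 1.08384 rad
ρ = (1 − cos θ)/κ = (1 − 0.46794)/1.3763 = 0.38659
z = sin θ / κ = 0.88376/1.3763 = 0.64213
x = ρ cos φ = 0.38659 × cos(89.86°) = 0.00094
y = ρ sin φ = 0.38659 × sin(89.86°) = 0.38658

0.001 0.387 0.642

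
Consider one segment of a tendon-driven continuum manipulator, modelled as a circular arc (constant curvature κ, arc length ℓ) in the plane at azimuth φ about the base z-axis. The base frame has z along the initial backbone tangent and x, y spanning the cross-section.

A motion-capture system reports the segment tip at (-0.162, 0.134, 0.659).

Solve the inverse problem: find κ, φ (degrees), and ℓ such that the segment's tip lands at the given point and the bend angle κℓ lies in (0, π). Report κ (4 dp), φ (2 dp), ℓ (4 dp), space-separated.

0.8788 140.40 0.7028

ρ = √(x²+y²) = √(-0.162² + 0.134²) = 0.21024
φ = atan2(y, x) mod 360° = atan2(0.134, -0.162) = 140.4038°
|p|² = ρ² + z² = 0.21024² + 0.659² = 0.47848
κ = 2ρ / |p|² = 2×0.21024 / 0.47848 = 0.87877
θ = 2·atan2(ρ, z) = 2·atan2(0.21024, 0.659) = 0.61764 rad
ℓ = θ/κ = 0.61764/0.87877 = 0.70284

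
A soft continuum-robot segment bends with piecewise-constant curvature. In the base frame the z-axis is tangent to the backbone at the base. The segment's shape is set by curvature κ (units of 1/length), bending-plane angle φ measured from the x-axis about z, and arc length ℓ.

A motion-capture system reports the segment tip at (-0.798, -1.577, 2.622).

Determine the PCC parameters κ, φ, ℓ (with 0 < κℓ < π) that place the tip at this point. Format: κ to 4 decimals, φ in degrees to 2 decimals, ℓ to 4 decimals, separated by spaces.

0.3535 243.16 3.3554

ρ = √(x²+y²) = √(-0.798² + -1.577²) = 1.76741
φ = atan2(y, x) mod 360° = atan2(-1.577, -0.798) = 243.1595°
|p|² = ρ² + z² = 1.76741² + 2.622² = 9.99862
κ = 2ρ / |p|² = 2×1.76741 / 9.99862 = 0.35353
θ = 2·atan2(ρ, z) = 2·atan2(1.76741, 2.622) = 1.18622 rad
ℓ = θ/κ = 1.18622/0.35353 = 3.35535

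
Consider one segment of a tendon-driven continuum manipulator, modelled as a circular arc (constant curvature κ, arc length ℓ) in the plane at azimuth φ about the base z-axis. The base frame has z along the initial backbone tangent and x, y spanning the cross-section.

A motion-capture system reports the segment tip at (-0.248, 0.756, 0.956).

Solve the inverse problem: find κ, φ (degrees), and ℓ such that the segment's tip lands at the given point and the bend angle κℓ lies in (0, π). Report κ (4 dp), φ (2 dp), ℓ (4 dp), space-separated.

ρ = √(x²+y²) = √(-0.248² + 0.756²) = 0.79564
φ = atan2(y, x) mod 360° = atan2(0.756, -0.248) = 108.1617°
|p|² = ρ² + z² = 0.79564² + 0.956² = 1.54698
κ = 2ρ / |p|² = 2×0.79564 / 1.54698 = 1.02864
θ = 2·atan2(ρ, z) = 2·atan2(0.79564, 0.956) = 1.38821 rad
ℓ = θ/κ = 1.38821/1.02864 = 1.34956

1.0286 108.16 1.3496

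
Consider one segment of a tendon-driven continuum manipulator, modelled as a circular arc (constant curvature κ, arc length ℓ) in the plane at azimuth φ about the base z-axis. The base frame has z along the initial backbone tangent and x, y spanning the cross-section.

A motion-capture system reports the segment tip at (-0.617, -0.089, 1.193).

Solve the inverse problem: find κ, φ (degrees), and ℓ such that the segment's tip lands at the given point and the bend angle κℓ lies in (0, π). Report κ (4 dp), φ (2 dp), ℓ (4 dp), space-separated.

ρ = √(x²+y²) = √(-0.617² + -0.089²) = 0.62339
φ = atan2(y, x) mod 360° = atan2(-0.089, -0.617) = 188.2081°
|p|² = ρ² + z² = 0.62339² + 1.193² = 1.81186
κ = 2ρ / |p|² = 2×0.62339 / 1.81186 = 0.68812
θ = 2·atan2(ρ, z) = 2·atan2(0.62339, 1.193) = 0.96303 rad
ℓ = θ/κ = 0.96303/0.68812 = 1.39951

0.6881 188.21 1.3995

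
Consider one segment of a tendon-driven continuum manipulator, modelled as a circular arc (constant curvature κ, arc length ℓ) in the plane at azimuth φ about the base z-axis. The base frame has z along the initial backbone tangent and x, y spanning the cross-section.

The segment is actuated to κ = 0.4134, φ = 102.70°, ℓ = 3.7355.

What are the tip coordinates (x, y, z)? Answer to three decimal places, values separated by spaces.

-0.518 2.297 2.418

θ = κ·ℓ = 0.4134 × 3.7355 = 1.54426 rad
ρ = (1 − cos θ)/κ = (1 − 0.02654)/0.4134 = 2.35477
z = sin θ / κ = 0.99965/0.4134 = 2.41811
x = ρ cos φ = 2.35477 × cos(102.70°) = -0.51769
y = ρ sin φ = 2.35477 × sin(102.70°) = 2.29716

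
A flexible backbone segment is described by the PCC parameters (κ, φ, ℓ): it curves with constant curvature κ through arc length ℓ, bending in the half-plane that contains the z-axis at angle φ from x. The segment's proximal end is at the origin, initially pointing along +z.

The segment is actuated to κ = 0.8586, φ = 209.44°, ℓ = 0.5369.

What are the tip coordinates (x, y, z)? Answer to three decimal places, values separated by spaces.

-0.106 -0.060 0.518

θ = κ·ℓ = 0.8586 × 0.5369 = 0.46098 rad
ρ = (1 − cos θ)/κ = (1 − 0.89562)/0.8586 = 0.12157
z = sin θ / κ = 0.44483/0.8586 = 0.51809
x = ρ cos φ = 0.12157 × cos(209.44°) = -0.10588
y = ρ sin φ = 0.12157 × sin(209.44°) = -0.05976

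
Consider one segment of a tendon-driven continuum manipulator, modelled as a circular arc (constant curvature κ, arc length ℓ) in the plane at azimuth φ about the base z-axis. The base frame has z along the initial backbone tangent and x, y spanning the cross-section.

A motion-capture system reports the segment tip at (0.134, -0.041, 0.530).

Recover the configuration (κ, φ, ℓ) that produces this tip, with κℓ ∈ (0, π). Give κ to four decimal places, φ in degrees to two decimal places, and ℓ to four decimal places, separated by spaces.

ρ = √(x²+y²) = √(0.134² + -0.041²) = 0.14013
φ = atan2(y, x) mod 360° = atan2(-0.041, 0.134) = 342.9875°
|p|² = ρ² + z² = 0.14013² + 0.530² = 0.30054
κ = 2ρ / |p|² = 2×0.14013 / 0.30054 = 0.93254
θ = 2·atan2(ρ, z) = 2·atan2(0.14013, 0.530) = 0.51697 rad
ℓ = θ/κ = 0.51697/0.93254 = 0.55437

0.9325 342.99 0.5544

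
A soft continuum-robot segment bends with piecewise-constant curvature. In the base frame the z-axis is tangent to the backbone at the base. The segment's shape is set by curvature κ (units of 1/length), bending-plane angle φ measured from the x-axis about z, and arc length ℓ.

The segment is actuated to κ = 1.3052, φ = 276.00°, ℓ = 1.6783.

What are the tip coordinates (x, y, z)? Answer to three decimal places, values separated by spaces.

θ = κ·ℓ = 1.3052 × 1.6783 = 2.19052 rad
ρ = (1 − cos θ)/κ = (1 − -0.58081)/1.3052 = 1.21116
z = sin θ / κ = 0.81404/1.3052 = 0.62369
x = ρ cos φ = 1.21116 × cos(276.00°) = 0.12660
y = ρ sin φ = 1.21116 × sin(276.00°) = -1.20453

0.127 -1.205 0.624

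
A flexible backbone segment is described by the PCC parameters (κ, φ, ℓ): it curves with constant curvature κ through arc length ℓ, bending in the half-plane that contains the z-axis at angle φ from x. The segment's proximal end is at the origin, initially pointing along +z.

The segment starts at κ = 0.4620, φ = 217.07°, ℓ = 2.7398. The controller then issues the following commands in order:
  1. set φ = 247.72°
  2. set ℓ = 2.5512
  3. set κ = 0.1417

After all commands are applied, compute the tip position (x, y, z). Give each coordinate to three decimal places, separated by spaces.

initial: κ=0.4620, φ=217.07°, ℓ=2.7398
cmd 1: set φ=247.72° → (κ,φ,ℓ)=(0.4620,247.72°,2.7398) → tip=(-0.5742,-1.4014,2.0646)
cmd 2: set ℓ=2.5512 → (κ,φ,ℓ)=(0.4620,247.72°,2.5512) → tip=(-0.5070,-1.2375,2.0002)
cmd 3: set κ=0.1417 → (κ,φ,ℓ)=(0.1417,247.72°,2.5512) → tip=(-0.1729,-0.4221,2.4960)

-0.173 -0.422 2.496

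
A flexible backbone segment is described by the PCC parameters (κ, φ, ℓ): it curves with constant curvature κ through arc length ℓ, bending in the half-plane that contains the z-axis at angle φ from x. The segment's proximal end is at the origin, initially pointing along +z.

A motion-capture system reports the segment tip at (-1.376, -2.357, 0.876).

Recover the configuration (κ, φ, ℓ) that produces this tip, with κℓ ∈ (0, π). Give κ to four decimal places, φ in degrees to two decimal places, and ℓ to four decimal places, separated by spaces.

ρ = √(x²+y²) = √(-1.376² + -2.357²) = 2.72925
φ = atan2(y, x) mod 360° = atan2(-2.357, -1.376) = 239.7239°
|p|² = ρ² + z² = 2.72925² + 0.876² = 8.21620
κ = 2ρ / |p|² = 2×2.72925 / 8.21620 = 0.66436
θ = 2·atan2(ρ, z) = 2·atan2(2.72925, 0.876) = 2.52043 rad
ℓ = θ/κ = 2.52043/0.66436 = 3.79378

0.6644 239.72 3.7938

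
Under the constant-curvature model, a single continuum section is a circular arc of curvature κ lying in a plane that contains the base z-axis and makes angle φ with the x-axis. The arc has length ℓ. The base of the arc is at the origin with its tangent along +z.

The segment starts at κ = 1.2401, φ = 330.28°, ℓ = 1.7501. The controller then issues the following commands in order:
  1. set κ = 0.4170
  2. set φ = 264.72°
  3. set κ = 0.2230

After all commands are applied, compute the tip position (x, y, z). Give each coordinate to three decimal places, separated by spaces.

initial: κ=1.2401, φ=330.28°, ℓ=1.7501
cmd 1: set κ=0.4170 → (κ,φ,ℓ)=(0.4170,330.28°,1.7501) → tip=(0.5304,-0.3028,1.5988)
cmd 2: set φ=264.72° → (κ,φ,ℓ)=(0.4170,264.72°,1.7501) → tip=(-0.0562,-0.6082,1.5988)
cmd 3: set κ=0.2230 → (κ,φ,ℓ)=(0.2230,264.72°,1.7501) → tip=(-0.0310,-0.3358,1.7060)

-0.031 -0.336 1.706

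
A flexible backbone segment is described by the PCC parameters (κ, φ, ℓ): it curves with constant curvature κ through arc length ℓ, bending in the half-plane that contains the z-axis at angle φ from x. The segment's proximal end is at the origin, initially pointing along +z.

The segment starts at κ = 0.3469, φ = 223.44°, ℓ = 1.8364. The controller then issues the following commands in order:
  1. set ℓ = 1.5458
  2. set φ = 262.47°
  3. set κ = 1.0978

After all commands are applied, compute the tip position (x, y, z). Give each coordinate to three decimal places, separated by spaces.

initial: κ=0.3469, φ=223.44°, ℓ=1.8364
cmd 1: set ℓ=1.5458 → (κ,φ,ℓ)=(0.3469,223.44°,1.5458) → tip=(-0.2938,-0.2782,1.4728)
cmd 2: set φ=262.47° → (κ,φ,ℓ)=(0.3469,262.47°,1.5458) → tip=(-0.0530,-0.4011,1.4728)
cmd 3: set κ=1.0978 → (κ,φ,ℓ)=(1.0978,262.47°,1.5458) → tip=(-0.1344,-1.0167,0.9037)

-0.134 -1.017 0.904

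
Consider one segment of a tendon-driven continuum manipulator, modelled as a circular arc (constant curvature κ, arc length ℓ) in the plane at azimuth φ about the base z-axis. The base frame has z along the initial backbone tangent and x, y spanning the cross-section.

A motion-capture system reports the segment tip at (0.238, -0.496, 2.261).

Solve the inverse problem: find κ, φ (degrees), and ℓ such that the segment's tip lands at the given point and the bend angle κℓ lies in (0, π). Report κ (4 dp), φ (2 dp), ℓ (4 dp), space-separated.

ρ = √(x²+y²) = √(0.238² + -0.496²) = 0.55015
φ = atan2(y, x) mod 360° = atan2(-0.496, 0.238) = 295.6335°
|p|² = ρ² + z² = 0.55015² + 2.261² = 5.41478
κ = 2ρ / |p|² = 2×0.55015 / 5.41478 = 0.20320
θ = 2·atan2(ρ, z) = 2·atan2(0.55015, 2.261) = 0.47736 rad
ℓ = θ/κ = 0.47736/0.20320 = 2.34921

0.2032 295.63 2.3492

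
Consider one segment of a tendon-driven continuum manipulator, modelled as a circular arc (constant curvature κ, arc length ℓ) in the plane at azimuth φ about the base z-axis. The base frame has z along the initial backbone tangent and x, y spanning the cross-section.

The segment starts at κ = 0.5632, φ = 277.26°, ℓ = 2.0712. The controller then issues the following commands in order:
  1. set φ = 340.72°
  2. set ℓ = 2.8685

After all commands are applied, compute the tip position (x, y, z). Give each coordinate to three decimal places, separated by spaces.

1.751 -0.612 1.774

initial: κ=0.5632, φ=277.26°, ℓ=2.0712
cmd 1: set φ=340.72° → (κ,φ,ℓ)=(0.5632,340.72°,2.0712) → tip=(1.0167,-0.3556,1.6324)
cmd 2: set ℓ=2.8685 → (κ,φ,ℓ)=(0.5632,340.72°,2.8685) → tip=(1.7510,-0.6125,1.7738)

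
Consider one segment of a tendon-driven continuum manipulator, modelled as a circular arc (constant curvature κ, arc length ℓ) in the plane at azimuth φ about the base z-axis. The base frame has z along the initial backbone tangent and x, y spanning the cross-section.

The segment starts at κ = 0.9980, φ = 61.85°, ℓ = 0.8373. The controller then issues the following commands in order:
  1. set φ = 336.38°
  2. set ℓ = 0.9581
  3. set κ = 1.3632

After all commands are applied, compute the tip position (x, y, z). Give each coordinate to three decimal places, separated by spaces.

initial: κ=0.9980, φ=61.85°, ℓ=0.8373
cmd 1: set φ=336.38° → (κ,φ,ℓ)=(0.9980,336.38°,0.8373) → tip=(0.3023,-0.1322,0.7432)
cmd 2: set ℓ=0.9581 → (κ,φ,ℓ)=(0.9980,336.38°,0.9581) → tip=(0.3887,-0.1700,0.8186)
cmd 3: set κ=1.3632 → (κ,φ,ℓ)=(1.3632,336.38°,0.9581) → tip=(0.4963,-0.2170,0.7080)

0.496 -0.217 0.708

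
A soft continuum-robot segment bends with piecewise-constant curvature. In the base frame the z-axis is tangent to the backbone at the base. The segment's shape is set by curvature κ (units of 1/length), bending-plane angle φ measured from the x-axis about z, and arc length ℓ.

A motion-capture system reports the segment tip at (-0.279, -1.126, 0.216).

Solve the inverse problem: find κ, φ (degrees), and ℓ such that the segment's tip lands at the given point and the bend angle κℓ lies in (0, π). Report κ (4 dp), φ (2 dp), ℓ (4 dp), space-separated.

ρ = √(x²+y²) = √(-0.279² + -1.126²) = 1.16005
φ = atan2(y, x) mod 360° = atan2(-1.126, -0.279) = 256.0835°
|p|² = ρ² + z² = 1.16005² + 0.216² = 1.39237
κ = 2ρ / |p|² = 2×1.16005 / 1.39237 = 1.66629
θ = 2·atan2(ρ, z) = 2·atan2(1.16005, 0.216) = 2.77341 rad
ℓ = θ/κ = 2.77341/1.66629 = 1.66442

1.6663 256.08 1.6644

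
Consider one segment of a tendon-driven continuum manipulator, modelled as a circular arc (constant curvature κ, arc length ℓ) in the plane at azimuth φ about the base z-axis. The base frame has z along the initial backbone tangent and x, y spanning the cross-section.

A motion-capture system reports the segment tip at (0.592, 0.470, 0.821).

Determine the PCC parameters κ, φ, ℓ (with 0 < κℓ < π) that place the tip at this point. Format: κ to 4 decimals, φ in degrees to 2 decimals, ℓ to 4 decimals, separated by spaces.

ρ = √(x²+y²) = √(0.592² + 0.470²) = 0.75589
φ = atan2(y, x) mod 360° = atan2(0.470, 0.592) = 38.4467°
|p|² = ρ² + z² = 0.75589² + 0.821² = 1.24540
κ = 2ρ / |p|² = 2×0.75589 / 1.24540 = 1.21388
θ = 2·atan2(ρ, z) = 2·atan2(0.75589, 0.821) = 1.48826 rad
ℓ = θ/κ = 1.48826/1.21388 = 1.22603

1.2139 38.45 1.2260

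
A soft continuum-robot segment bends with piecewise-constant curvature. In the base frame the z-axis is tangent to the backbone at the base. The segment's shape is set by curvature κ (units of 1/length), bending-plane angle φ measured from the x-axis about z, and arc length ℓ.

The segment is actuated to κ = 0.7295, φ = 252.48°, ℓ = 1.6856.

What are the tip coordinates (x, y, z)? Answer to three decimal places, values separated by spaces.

-0.275 -0.870 1.292

θ = κ·ℓ = 0.7295 × 1.6856 = 1.22965 rad
ρ = (1 − cos θ)/κ = (1 − 0.33457)/0.7295 = 0.91217
z = sin θ / κ = 0.94237/0.7295 = 1.29180
x = ρ cos φ = 0.91217 × cos(252.48°) = -0.27460
y = ρ sin φ = 0.91217 × sin(252.48°) = -0.86986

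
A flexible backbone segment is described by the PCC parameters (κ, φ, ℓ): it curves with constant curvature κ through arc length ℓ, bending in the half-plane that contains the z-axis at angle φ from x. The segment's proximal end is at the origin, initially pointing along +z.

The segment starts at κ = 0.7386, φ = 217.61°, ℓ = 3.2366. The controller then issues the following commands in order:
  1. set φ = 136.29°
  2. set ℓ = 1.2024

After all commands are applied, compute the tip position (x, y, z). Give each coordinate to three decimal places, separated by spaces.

initial: κ=0.7386, φ=217.61°, ℓ=3.2366
cmd 1: set φ=136.29° → (κ,φ,ℓ)=(0.7386,136.29°,3.2366) → tip=(-1.6941,1.6194,0.9239)
cmd 2: set ℓ=1.2024 → (κ,φ,ℓ)=(0.7386,136.29°,1.2024) → tip=(-0.3612,0.3453,1.0505)

-0.361 0.345 1.050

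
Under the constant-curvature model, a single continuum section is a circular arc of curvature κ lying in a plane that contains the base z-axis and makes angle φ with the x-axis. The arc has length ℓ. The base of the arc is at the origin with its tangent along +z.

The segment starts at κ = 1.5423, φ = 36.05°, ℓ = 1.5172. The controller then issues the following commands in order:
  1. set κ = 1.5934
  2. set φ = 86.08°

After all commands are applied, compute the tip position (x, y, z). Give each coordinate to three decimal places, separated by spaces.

initial: κ=1.5423, φ=36.05°, ℓ=1.5172
cmd 1: set κ=1.5934 → (κ,φ,ℓ)=(1.5934,36.05°,1.5172) → tip=(0.8875,0.6460,0.4157)
cmd 2: set φ=86.08° → (κ,φ,ℓ)=(1.5934,86.08°,1.5172) → tip=(0.0750,1.0952,0.4157)

0.075 1.095 0.416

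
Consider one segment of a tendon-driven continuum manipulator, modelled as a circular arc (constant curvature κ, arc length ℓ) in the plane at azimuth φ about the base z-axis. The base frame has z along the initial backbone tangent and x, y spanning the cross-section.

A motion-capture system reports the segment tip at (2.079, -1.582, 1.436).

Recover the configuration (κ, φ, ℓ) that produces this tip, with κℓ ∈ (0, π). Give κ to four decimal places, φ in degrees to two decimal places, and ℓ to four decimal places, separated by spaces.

0.5879 322.73 3.6338

ρ = √(x²+y²) = √(2.079² + -1.582²) = 2.61246
φ = atan2(y, x) mod 360° = atan2(-1.582, 2.079) = 322.7309°
|p|² = ρ² + z² = 2.61246² + 1.436² = 8.88706
κ = 2ρ / |p|² = 2×2.61246 / 8.88706 = 0.58793
θ = 2·atan2(ρ, z) = 2·atan2(2.61246, 1.436) = 2.13641 rad
ℓ = θ/κ = 2.13641/0.58793 = 3.63381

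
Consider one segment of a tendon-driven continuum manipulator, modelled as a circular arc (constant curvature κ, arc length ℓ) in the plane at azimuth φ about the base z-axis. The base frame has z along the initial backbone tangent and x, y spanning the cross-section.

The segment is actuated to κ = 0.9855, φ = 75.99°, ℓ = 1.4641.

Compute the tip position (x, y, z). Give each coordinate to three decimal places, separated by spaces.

θ = κ·ℓ = 0.9855 × 1.4641 = 1.44287 rad
ρ = (1 − cos θ)/κ = (1 − 0.12758)/0.9855 = 0.88526
z = sin θ / κ = 0.99183/0.9855 = 1.00642
x = ρ cos φ = 0.88526 × cos(75.99°) = 0.21431
y = ρ sin φ = 0.88526 × sin(75.99°) = 0.85893

0.214 0.859 1.006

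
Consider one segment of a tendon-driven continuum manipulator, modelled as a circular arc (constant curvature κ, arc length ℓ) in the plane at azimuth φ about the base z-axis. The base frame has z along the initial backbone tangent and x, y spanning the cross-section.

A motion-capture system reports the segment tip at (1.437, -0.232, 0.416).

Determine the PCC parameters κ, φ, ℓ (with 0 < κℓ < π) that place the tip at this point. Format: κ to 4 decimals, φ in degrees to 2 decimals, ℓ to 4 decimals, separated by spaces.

ρ = √(x²+y²) = √(1.437² + -0.232²) = 1.45561
φ = atan2(y, x) mod 360° = atan2(-0.232, 1.437) = 350.8289°
|p|² = ρ² + z² = 1.45561² + 0.416² = 2.29185
κ = 2ρ / |p|² = 2×1.45561 / 2.29185 = 1.27025
θ = 2·atan2(ρ, z) = 2·atan2(1.45561, 0.416) = 2.58485 rad
ℓ = θ/κ = 2.58485/1.27025 = 2.03492

1.2702 350.83 2.0349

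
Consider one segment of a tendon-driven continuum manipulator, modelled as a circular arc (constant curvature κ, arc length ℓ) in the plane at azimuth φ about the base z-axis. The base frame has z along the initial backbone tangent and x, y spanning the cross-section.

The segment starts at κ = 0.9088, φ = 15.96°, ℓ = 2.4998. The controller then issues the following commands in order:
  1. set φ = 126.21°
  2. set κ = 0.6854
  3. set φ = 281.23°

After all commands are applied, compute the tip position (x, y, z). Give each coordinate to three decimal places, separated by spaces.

initial: κ=0.9088, φ=15.96°, ℓ=2.4998
cmd 1: set φ=126.21° → (κ,φ,ℓ)=(0.9088,126.21°,2.4998) → tip=(-1.0693,1.4605,0.8409)
cmd 2: set κ=0.6854 → (κ,φ,ℓ)=(0.6854,126.21°,2.4998) → tip=(-0.9844,1.3445,1.4442)
cmd 3: set φ=281.23° → (κ,φ,ℓ)=(0.6854,281.23°,2.4998) → tip=(0.3245,-1.6344,1.4442)

0.325 -1.634 1.444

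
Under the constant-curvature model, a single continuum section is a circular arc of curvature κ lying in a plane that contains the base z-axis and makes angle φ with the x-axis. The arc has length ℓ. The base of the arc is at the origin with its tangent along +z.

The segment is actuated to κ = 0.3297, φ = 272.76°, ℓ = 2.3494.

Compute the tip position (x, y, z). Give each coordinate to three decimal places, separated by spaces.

θ = κ·ℓ = 0.3297 × 2.3494 = 0.77460 rad
ρ = (1 − cos θ)/κ = (1 − 0.71470)/0.3297 = 0.86532
z = sin θ / κ = 0.69943/0.3297 = 2.12141
x = ρ cos φ = 0.86532 × cos(272.76°) = 0.04167
y = ρ sin φ = 0.86532 × sin(272.76°) = -0.86432

0.042 -0.864 2.121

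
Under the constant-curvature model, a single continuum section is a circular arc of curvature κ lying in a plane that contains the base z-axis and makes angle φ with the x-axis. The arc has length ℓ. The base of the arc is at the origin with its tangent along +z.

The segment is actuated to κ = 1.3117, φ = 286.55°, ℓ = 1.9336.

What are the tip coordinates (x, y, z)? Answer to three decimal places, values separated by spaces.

0.396 -1.332 0.434

θ = κ·ℓ = 1.3117 × 1.9336 = 2.53630 rad
ρ = (1 − cos θ)/κ = (1 − -0.82234)/1.3117 = 1.38929
z = sin θ / κ = 0.56900/1.3117 = 0.43379
x = ρ cos φ = 1.38929 × cos(286.55°) = 0.39574
y = ρ sin φ = 1.38929 × sin(286.55°) = -1.33174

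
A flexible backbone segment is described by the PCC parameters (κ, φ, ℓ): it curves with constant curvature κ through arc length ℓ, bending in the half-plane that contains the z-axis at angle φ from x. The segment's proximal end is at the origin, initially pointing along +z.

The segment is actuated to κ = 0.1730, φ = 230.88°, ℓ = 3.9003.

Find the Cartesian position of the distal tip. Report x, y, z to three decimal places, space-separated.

-0.799 -0.983 3.611

θ = κ·ℓ = 0.1730 × 3.9003 = 0.67475 rad
ρ = (1 − cos θ)/κ = (1 − 0.78086)/0.1730 = 1.26669
z = sin θ / κ = 0.62470/0.1730 = 3.61100
x = ρ cos φ = 1.26669 × cos(230.88°) = -0.79922
y = ρ sin φ = 1.26669 × sin(230.88°) = -0.98273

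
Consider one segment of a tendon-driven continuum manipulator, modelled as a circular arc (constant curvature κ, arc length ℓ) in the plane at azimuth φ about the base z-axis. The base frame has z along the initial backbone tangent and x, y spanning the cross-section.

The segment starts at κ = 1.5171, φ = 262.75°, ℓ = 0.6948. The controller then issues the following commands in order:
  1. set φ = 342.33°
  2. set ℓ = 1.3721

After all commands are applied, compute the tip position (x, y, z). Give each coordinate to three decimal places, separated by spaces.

initial: κ=1.5171, φ=262.75°, ℓ=0.6948
cmd 1: set φ=342.33° → (κ,φ,ℓ)=(1.5171,342.33°,0.6948) → tip=(0.3178,-0.1012,0.5731)
cmd 2: set ℓ=1.3721 → (κ,φ,ℓ)=(1.5171,342.33°,1.3721) → tip=(0.9351,-0.2979,0.5750)

0.935 -0.298 0.575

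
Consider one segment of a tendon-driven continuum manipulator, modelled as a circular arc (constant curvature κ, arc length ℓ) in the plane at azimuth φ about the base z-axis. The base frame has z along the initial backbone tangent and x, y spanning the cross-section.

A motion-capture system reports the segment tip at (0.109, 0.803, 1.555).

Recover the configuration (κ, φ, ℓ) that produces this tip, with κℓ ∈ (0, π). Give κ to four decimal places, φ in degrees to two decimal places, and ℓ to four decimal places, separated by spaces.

ρ = √(x²+y²) = √(0.109² + 0.803²) = 0.81036
φ = atan2(y, x) mod 360° = atan2(0.803, 0.109) = 82.2699°
|p|² = ρ² + z² = 0.81036² + 1.555² = 3.07471
κ = 2ρ / |p|² = 2×0.81036 / 3.07471 = 0.52711
θ = 2·atan2(ρ, z) = 2·atan2(0.81036, 1.555) = 0.96082 rad
ℓ = θ/κ = 0.96082/0.52711 = 1.82280

0.5271 82.27 1.8228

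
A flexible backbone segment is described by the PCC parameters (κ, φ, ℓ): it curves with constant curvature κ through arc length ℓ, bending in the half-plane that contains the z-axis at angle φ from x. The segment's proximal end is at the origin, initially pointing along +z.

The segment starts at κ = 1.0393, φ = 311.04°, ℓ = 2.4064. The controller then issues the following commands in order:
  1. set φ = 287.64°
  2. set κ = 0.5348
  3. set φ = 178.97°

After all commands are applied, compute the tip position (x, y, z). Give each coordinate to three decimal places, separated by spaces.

-1.346 0.024 1.795

initial: κ=1.0393, φ=311.04°, ℓ=2.4064
cmd 1: set φ=287.64° → (κ,φ,ℓ)=(1.0393,287.64°,2.4064) → tip=(0.5253,-1.6521,0.5751)
cmd 2: set κ=0.5348 → (κ,φ,ℓ)=(0.5348,287.64°,2.4064) → tip=(0.4079,-1.2829,1.7950)
cmd 3: set φ=178.97° → (κ,φ,ℓ)=(0.5348,178.97°,2.4064) → tip=(-1.3460,0.0242,1.7950)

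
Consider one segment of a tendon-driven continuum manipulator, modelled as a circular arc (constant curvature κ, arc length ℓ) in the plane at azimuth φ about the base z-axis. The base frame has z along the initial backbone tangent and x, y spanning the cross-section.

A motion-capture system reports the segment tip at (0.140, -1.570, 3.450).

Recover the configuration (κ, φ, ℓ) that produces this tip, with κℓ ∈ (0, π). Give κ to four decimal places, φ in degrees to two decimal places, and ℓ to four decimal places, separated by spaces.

ρ = √(x²+y²) = √(0.140² + -1.570²) = 1.57623
φ = atan2(y, x) mod 360° = atan2(-1.570, 0.140) = 275.0957°
|p|² = ρ² + z² = 1.57623² + 3.450² = 14.38700
κ = 2ρ / |p|² = 2×1.57623 / 14.38700 = 0.21912
θ = 2·atan2(ρ, z) = 2·atan2(1.57623, 3.450) = 0.85712 rad
ℓ = θ/κ = 0.85712/0.21912 = 3.91166

0.2191 275.10 3.9117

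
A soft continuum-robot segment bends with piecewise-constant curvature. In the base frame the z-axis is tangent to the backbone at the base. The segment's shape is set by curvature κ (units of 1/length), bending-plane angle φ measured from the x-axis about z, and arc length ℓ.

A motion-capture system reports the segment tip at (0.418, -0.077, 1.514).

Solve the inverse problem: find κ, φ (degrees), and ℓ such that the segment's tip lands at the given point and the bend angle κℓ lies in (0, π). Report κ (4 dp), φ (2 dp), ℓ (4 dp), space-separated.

0.3438 349.56 1.5923

ρ = √(x²+y²) = √(0.418² + -0.077²) = 0.42503
φ = atan2(y, x) mod 360° = atan2(-0.077, 0.418) = 349.5625°
|p|² = ρ² + z² = 0.42503² + 1.514² = 2.47285
κ = 2ρ / |p|² = 2×0.42503 / 2.47285 = 0.34376
θ = 2·atan2(ρ, z) = 2·atan2(0.42503, 1.514) = 0.54738 rad
ℓ = θ/κ = 0.54738/0.34376 = 1.59233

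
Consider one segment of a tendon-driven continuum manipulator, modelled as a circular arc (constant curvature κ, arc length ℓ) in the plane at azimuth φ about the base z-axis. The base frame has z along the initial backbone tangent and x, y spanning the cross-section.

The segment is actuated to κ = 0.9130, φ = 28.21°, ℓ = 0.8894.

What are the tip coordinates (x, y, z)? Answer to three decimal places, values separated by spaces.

0.301 0.162 0.795

θ = κ·ℓ = 0.9130 × 0.8894 = 0.81202 rad
ρ = (1 − cos θ)/κ = (1 − 0.68803)/0.9130 = 0.34170
z = sin θ / κ = 0.72568/0.9130 = 0.79483
x = ρ cos φ = 0.34170 × cos(28.21°) = 0.30111
y = ρ sin φ = 0.34170 × sin(28.21°) = 0.16152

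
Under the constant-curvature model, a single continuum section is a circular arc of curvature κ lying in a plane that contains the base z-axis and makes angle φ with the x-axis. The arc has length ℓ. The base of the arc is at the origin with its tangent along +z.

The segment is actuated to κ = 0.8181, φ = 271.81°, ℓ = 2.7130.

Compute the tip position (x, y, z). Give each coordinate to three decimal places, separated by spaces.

θ = κ·ℓ = 0.8181 × 2.7130 = 2.21951 rad
ρ = (1 − cos θ)/κ = (1 − -0.60416)/0.8181 = 1.96083
z = sin θ / κ = 0.79686/0.8181 = 0.97404
x = ρ cos φ = 1.96083 × cos(271.81°) = 0.06193
y = ρ sin φ = 1.96083 × sin(271.81°) = -1.95986

0.062 -1.960 0.974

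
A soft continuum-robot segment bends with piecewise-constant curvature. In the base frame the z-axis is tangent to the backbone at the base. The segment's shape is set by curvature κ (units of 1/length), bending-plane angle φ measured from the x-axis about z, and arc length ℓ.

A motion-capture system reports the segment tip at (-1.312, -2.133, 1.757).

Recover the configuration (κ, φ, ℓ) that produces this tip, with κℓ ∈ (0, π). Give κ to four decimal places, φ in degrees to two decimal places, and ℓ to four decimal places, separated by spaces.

ρ = √(x²+y²) = √(-1.312² + -2.133²) = 2.50420
φ = atan2(y, x) mod 360° = atan2(-2.133, -1.312) = 238.4045°
|p|² = ρ² + z² = 2.50420² + 1.757² = 9.35808
κ = 2ρ / |p|² = 2×2.50420 / 9.35808 = 0.53520
θ = 2·atan2(ρ, z) = 2·atan2(2.50420, 1.757) = 1.91797 rad
ℓ = θ/κ = 1.91797/0.53520 = 3.58367

0.5352 238.40 3.5837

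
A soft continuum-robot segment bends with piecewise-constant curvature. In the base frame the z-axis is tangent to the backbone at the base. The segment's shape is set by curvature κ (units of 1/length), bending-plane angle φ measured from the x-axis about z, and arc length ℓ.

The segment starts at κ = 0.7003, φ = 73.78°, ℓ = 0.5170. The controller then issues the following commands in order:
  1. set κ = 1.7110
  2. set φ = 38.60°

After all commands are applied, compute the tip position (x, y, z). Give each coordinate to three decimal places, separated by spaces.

0.167 0.134 0.452

initial: κ=0.7003, φ=73.78°, ℓ=0.5170
cmd 1: set κ=1.7110 → (κ,φ,ℓ)=(1.7110,73.78°,0.5170) → tip=(0.0598,0.2056,0.4522)
cmd 2: set φ=38.60° → (κ,φ,ℓ)=(1.7110,38.60°,0.5170) → tip=(0.1674,0.1336,0.4522)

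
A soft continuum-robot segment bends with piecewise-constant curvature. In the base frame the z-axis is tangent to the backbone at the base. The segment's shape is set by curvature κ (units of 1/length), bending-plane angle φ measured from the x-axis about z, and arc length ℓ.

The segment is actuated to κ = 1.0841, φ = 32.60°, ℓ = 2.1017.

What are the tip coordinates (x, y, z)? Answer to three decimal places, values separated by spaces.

θ = κ·ℓ = 1.0841 × 2.1017 = 2.27845 rad
ρ = (1 − cos θ)/κ = (1 − -0.65005)/1.0841 = 1.52205
z = sin θ / κ = 0.75989/1.0841 = 0.70094
x = ρ cos φ = 1.52205 × cos(32.60°) = 1.28226
y = ρ sin φ = 1.52205 × sin(32.60°) = 0.82004

1.282 0.820 0.701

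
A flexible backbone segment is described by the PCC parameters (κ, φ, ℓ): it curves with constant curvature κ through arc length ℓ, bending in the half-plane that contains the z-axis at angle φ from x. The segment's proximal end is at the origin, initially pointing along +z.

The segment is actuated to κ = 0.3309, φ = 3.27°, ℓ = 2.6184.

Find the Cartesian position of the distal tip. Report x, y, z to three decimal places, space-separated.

1.063 0.061 2.303

θ = κ·ℓ = 0.3309 × 2.6184 = 0.86643 rad
ρ = (1 − cos θ)/κ = (1 − 0.64755)/0.3309 = 1.06512
z = sin θ / κ = 0.76202/0.3309 = 2.30287
x = ρ cos φ = 1.06512 × cos(3.27°) = 1.06338
y = ρ sin φ = 1.06512 × sin(3.27°) = 0.06076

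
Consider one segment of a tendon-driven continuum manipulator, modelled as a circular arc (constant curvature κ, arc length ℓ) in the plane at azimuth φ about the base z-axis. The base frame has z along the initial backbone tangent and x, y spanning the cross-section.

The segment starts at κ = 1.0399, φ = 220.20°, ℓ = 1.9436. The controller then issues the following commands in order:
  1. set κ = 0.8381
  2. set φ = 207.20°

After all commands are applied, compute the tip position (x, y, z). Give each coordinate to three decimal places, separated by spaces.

-1.123 -0.577 1.191

initial: κ=1.0399, φ=220.20°, ℓ=1.9436
cmd 1: set κ=0.8381 → (κ,φ,ℓ)=(0.8381,220.20°,1.9436) → tip=(-0.9643,-0.8149,1.1912)
cmd 2: set φ=207.20° → (κ,φ,ℓ)=(0.8381,207.20°,1.9436) → tip=(-1.1229,-0.5771,1.1912)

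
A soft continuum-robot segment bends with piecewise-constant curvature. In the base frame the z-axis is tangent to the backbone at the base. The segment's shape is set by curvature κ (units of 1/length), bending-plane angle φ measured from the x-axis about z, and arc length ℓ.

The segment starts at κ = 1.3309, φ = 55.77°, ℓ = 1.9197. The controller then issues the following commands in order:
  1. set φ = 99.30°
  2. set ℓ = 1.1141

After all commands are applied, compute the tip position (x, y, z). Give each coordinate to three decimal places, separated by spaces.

initial: κ=1.3309, φ=55.77°, ℓ=1.9197
cmd 1: set φ=99.30° → (κ,φ,ℓ)=(1.3309,99.30°,1.9197) → tip=(-0.2225,1.3590,0.4159)
cmd 2: set ℓ=1.1141 → (κ,φ,ℓ)=(1.3309,99.30°,1.1141) → tip=(-0.1107,0.6763,0.7485)

-0.111 0.676 0.748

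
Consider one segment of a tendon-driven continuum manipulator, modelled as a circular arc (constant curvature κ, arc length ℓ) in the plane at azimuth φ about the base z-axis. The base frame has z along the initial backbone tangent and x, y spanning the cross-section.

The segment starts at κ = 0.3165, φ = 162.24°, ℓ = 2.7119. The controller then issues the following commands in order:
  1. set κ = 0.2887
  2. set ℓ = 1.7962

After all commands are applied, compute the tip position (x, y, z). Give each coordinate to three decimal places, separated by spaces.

initial: κ=0.3165, φ=162.24°, ℓ=2.7119
cmd 1: set κ=0.2887 → (κ,φ,ℓ)=(0.2887,162.24°,2.7119) → tip=(-0.9604,0.3076,2.4432)
cmd 2: set ℓ=1.7962 → (κ,φ,ℓ)=(0.2887,162.24°,1.7962) → tip=(-0.4337,0.1389,1.7168)

-0.434 0.139 1.717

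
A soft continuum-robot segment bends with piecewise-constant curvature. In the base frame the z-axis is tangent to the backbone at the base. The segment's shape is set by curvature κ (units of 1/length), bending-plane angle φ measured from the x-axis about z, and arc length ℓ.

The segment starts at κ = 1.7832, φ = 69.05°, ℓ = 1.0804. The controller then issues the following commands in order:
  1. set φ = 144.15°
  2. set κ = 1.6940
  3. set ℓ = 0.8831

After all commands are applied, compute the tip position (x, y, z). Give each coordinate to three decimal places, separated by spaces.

initial: κ=1.7832, φ=69.05°, ℓ=1.0804
cmd 1: set φ=144.15° → (κ,φ,ℓ)=(1.7832,144.15°,1.0804) → tip=(-0.6129,0.4428,0.5257)
cmd 2: set κ=1.6940 → (κ,φ,ℓ)=(1.6940,144.15°,1.0804) → tip=(-0.6012,0.4344,0.5706)
cmd 3: set ℓ=0.8831 → (κ,φ,ℓ)=(1.6940,144.15°,0.8831) → tip=(-0.4427,0.3199,0.5887)

-0.443 0.320 0.589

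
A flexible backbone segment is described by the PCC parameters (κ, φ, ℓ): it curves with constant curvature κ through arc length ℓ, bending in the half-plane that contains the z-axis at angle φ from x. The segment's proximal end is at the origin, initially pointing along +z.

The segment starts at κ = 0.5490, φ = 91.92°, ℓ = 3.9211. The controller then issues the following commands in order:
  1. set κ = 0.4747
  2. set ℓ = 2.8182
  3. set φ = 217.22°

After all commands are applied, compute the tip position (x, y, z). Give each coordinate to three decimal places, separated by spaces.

-1.290 -0.980 2.050

initial: κ=0.5490, φ=91.92°, ℓ=3.9211
cmd 1: set κ=0.4747 → (κ,φ,ℓ)=(0.4747,91.92°,3.9211) → tip=(-0.0908,2.7086,2.0183)
cmd 2: set ℓ=2.8182 → (κ,φ,ℓ)=(0.4747,91.92°,2.8182) → tip=(-0.0543,1.6193,2.0497)
cmd 3: set φ=217.22° → (κ,φ,ℓ)=(0.4747,217.22°,2.8182) → tip=(-1.2902,-0.9800,2.0497)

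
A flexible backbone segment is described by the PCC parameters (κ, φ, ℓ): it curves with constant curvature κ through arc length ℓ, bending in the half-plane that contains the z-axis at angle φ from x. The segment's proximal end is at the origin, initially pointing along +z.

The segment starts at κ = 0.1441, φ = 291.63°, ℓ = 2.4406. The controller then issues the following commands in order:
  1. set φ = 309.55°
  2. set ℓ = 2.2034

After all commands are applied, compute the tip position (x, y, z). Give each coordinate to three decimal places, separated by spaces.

0.221 -0.267 2.167

initial: κ=0.1441, φ=291.63°, ℓ=2.4406
cmd 1: set φ=309.55° → (κ,φ,ℓ)=(0.1441,309.55°,2.4406) → tip=(0.2705,-0.3275,2.3906)
cmd 2: set ℓ=2.2034 → (κ,φ,ℓ)=(0.1441,309.55°,2.2034) → tip=(0.2209,-0.2675,2.1666)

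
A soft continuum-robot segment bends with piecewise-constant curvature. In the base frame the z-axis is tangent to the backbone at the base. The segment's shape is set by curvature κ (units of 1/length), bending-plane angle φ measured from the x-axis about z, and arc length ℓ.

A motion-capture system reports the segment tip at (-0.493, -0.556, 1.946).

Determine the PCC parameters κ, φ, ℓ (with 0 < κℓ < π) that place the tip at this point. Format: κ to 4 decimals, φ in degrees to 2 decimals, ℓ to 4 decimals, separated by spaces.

0.3425 228.44 2.1300

ρ = √(x²+y²) = √(-0.493² + -0.556²) = 0.74309
φ = atan2(y, x) mod 360° = atan2(-0.556, -0.493) = 228.4369°
|p|² = ρ² + z² = 0.74309² + 1.946² = 4.33910
κ = 2ρ / |p|² = 2×0.74309 / 4.33910 = 0.34251
θ = 2·atan2(ρ, z) = 2·atan2(0.74309, 1.946) = 0.72954 rad
ℓ = θ/κ = 0.72954/0.34251 = 2.12997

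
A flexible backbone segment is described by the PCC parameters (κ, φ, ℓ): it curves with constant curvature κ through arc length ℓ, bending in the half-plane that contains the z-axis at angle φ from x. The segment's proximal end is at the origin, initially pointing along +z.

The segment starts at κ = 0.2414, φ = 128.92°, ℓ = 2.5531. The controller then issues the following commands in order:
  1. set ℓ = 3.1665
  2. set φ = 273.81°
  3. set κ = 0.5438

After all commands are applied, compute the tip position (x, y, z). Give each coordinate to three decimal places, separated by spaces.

0.141 -2.111 1.818

initial: κ=0.2414, φ=128.92°, ℓ=2.5531
cmd 1: set ℓ=3.1665 → (κ,φ,ℓ)=(0.2414,128.92°,3.1665) → tip=(-0.7240,0.8966,2.8670)
cmd 2: set φ=273.81° → (κ,φ,ℓ)=(0.2414,273.81°,3.1665) → tip=(0.0766,-1.1499,2.8670)
cmd 3: set κ=0.5438 → (κ,φ,ℓ)=(0.5438,273.81°,3.1665) → tip=(0.1406,-2.1111,1.8179)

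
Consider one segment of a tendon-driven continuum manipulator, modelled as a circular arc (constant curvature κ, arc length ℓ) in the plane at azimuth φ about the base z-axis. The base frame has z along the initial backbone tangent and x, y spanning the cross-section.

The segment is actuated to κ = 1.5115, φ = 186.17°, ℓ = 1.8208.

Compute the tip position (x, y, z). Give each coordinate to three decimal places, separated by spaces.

θ = κ·ℓ = 1.5115 × 1.8208 = 2.75214 rad
ρ = (1 − cos θ)/κ = (1 − -0.92512)/1.5115 = 1.27365
z = sin θ / κ = 0.37968/1.5115 = 0.25120
x = ρ cos φ = 1.27365 × cos(186.17°) = -1.26627
y = ρ sin φ = 1.27365 × sin(186.17°) = -0.13689

-1.266 -0.137 0.251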